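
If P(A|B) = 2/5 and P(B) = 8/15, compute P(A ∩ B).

By definition, P(A|B) = P(A ∩ B) / P(B)
So P(A ∩ B) = P(A|B) × P(B)
= 2/5 × 8/15
= 16/75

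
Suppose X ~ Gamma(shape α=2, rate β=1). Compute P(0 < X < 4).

P(0 < X < 4) = ∫_{0}^{4} f(x) dx
where f(x) = x e^{- x}
= 1 - \frac{5}{e^{4}}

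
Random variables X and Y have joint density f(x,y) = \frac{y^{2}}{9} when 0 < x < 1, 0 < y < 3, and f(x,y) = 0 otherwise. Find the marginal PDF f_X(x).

f_X(x) = ∫_0^3 f(x,y) dy
= ∫_0^3 \frac{y^{2}}{9} dy
= 1 for 0 < x < 1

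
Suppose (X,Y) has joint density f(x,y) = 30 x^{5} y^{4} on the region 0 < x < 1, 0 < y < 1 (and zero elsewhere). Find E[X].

E[X] = ∫_0^1 ∫_0^1 x × f(x,y) dy dx
= ∫_0^1 ∫_0^1 x × (30 x^{5} y^{4}) dy dx
= \frac{6}{7}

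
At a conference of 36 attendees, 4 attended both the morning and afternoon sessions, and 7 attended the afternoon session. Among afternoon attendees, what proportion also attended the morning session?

P(A ∩ B) = 4/36 = 1/9
P(B) = 7/36
P(A|B) = P(A ∩ B) / P(B) = (1/9) / (7/36) = 4/7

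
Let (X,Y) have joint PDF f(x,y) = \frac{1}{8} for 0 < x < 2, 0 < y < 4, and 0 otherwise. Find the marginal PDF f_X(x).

f_X(x) = ∫_0^4 f(x,y) dy
= ∫_0^4 \frac{1}{8} dy
= \frac{1}{2} for 0 < x < 2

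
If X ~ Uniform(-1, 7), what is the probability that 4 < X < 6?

P(4 < X < 6) = ∫_{4}^{6} f(x) dx
where f(x) = \frac{1}{8}
= \frac{1}{4}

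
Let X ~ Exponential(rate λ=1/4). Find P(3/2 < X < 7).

P(3/2 < X < 7) = ∫_{3/2}^{7} f(x) dx
where f(x) = \frac{e^{- \frac{x}{4}}}{4}
= - \frac{1}{e^{\frac{7}{4}}} + e^{- \frac{3}{8}}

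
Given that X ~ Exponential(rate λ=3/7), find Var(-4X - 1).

For X ~ Exponential(rate λ=3/7):
Var(X) = \frac{49}{9}
Var(-4X - 1) = (-4)² × Var(X) = 16 × \frac{49}{9} = \frac{784}{9}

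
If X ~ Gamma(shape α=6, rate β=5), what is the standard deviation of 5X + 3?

For X ~ Gamma(shape α=6, rate β=5):
Var(X) = \frac{6}{25}
SD(X) = √(Var(X)) = √(\frac{6}{25}) = \frac{\sqrt{6}}{5}
SD(5X + 3) = |5| × SD(X) = 5 × \frac{\sqrt{6}}{5} = \sqrt{6}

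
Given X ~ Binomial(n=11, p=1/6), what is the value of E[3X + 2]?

For X ~ Binomial(n=11, p=1/6):
E[X] = \frac{11}{6}
E[3X + 2] = 3 × E[X] + 2 = \frac{15}{2}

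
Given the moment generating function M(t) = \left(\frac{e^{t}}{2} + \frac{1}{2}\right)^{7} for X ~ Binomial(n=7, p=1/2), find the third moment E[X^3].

To find E[X^3], compute M^(3)(0):
M^(1)(t) = \frac{7 \left(\frac{e^{t}}{2} + \frac{1}{2}\right)^{6} e^{t}}{2}
M^(2)(t) = \frac{7 \left(\frac{e^{t}}{2} + \frac{1}{2}\right)^{6} e^{t}}{2} + \frac{21 \left(\frac{e^{t}}{2} + \frac{1}{2}\right)^{5} e^{2 t}}{2}
M^(3)(t) = \frac{7 \left(\frac{e^{t}}{2} + \frac{1}{2}\right)^{6} e^{t}}{2} + \frac{63 \left(\frac{e^{t}}{2} + \frac{1}{2}\right)^{5} e^{2 t}}{2} + \frac{105 \left(\frac{e^{t}}{2} + \frac{1}{2}\right)^{4} e^{3 t}}{4}
M^(3)(0) = \frac{245}{4}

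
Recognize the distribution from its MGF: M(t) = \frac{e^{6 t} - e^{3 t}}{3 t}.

The MGF M(t) = \frac{e^{6 t} - e^{3 t}}{3 t} is the standard form for the Uniform distribution.
Comparing with the known MGF formula identifies: Uniform(3, 6)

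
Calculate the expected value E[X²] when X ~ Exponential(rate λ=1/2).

Using the identity E[X²] = Var(X) + (E[X])²:
E[X] = 2
Var(X) = 4
E[X²] = 4 + (2)²
= 8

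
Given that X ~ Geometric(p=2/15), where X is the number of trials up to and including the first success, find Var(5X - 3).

For X ~ Geometric(p=2/15), where X is the number of trials up to and including the first success:
Var(X) = \frac{195}{4}
Var(5X - 3) = (5)² × Var(X) = 25 × \frac{195}{4} = \frac{4875}{4}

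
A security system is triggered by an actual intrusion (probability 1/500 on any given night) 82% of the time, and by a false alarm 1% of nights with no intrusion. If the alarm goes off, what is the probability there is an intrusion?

Let D = the rare event, + = positive/flagged.
P(D) = 1/500
P(+|D) = 82/100 = 41/50
P(+|D') = 1/100
P(+) = P(+|D)P(D) + P(+|D')P(D')
     = \frac{41}{50} × \frac{1}{500} + \frac{1}{100} × \frac{499}{500}
     = \frac{581}{50000}
P(D|+) = P(+|D)P(D)/P(+) = \frac{82}{581}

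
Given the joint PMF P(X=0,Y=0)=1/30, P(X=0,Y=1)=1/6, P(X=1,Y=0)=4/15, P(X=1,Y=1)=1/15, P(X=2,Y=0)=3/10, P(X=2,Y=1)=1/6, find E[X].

First find marginal of X:
P(X=0) = 1/5
P(X=1) = 1/3
P(X=2) = 7/15
E[X] = 0 × 1/5 + 1 × 1/3 + 2 × 7/15 = 19/15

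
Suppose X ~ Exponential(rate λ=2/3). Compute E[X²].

Using the identity E[X²] = Var(X) + (E[X])²:
E[X] = \frac{3}{2}
Var(X) = \frac{9}{4}
E[X²] = \frac{9}{4} + (\frac{3}{2})²
= \frac{9}{2}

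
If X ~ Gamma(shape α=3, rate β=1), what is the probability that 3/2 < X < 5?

P(3/2 < X < 5) = ∫_{3/2}^{5} f(x) dx
where f(x) = \frac{x^{2} e^{- x}}{2}
= - \frac{37}{2 e^{5}} + \frac{29}{8 e^{\frac{3}{2}}}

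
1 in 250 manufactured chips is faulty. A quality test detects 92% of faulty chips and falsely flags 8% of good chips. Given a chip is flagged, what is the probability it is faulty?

Let D = the rare event, + = positive/flagged.
P(D) = 1/250
P(+|D) = 92/100 = 23/25
P(+|D') = 8/100 = 2/25
P(+) = P(+|D)P(D) + P(+|D')P(D')
     = \frac{23}{25} × \frac{1}{250} + \frac{2}{25} × \frac{249}{250}
     = \frac{521}{6250}
P(D|+) = P(+|D)P(D)/P(+) = \frac{23}{521}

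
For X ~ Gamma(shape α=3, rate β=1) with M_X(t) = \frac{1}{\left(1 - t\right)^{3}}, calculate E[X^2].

To find E[X^2], compute M^(2)(0):
M^(1)(t) = \frac{3}{\left(1 - t\right)^{4}}
M^(2)(t) = \frac{12}{\left(1 - t\right)^{5}}
M^(2)(0) = 12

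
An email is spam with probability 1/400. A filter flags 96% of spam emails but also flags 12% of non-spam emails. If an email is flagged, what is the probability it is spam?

Let D = the rare event, + = positive/flagged.
P(D) = 1/400
P(+|D) = 96/100 = 24/25
P(+|D') = 12/100 = 3/25
P(+) = P(+|D)P(D) + P(+|D')P(D')
     = \frac{24}{25} × \frac{1}{400} + \frac{3}{25} × \frac{399}{400}
     = \frac{1221}{10000}
P(D|+) = P(+|D)P(D)/P(+) = \frac{8}{407}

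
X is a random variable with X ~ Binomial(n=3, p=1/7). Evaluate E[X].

For X ~ Binomial(n=3, p=1/7), the expected value is:
E[X] = \frac{3}{7}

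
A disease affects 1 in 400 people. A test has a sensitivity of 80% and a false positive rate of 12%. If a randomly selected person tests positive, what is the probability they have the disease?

Let D = the rare event, + = positive/flagged.
P(D) = 1/400
P(+|D) = 80/100 = 4/5
P(+|D') = 12/100 = 3/25
P(+) = P(+|D)P(D) + P(+|D')P(D')
     = \frac{4}{5} × \frac{1}{400} + \frac{3}{25} × \frac{399}{400}
     = \frac{1217}{10000}
P(D|+) = P(+|D)P(D)/P(+) = \frac{20}{1217}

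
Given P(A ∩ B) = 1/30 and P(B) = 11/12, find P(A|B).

P(A|B) = P(A ∩ B) / P(B)
= (1/30) / (11/12)
= 2/55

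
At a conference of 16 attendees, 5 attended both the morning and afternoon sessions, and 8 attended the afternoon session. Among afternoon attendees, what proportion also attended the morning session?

P(A ∩ B) = 5/16
P(B) = 8/16 = 1/2
P(A|B) = P(A ∩ B) / P(B) = (5/16) / (1/2) = 5/8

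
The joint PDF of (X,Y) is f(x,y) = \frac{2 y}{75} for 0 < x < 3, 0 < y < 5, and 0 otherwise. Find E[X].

f_X(x) = ∫_0^5 \frac{2 y}{75} dy = \frac{1}{3}
E[X] = ∫_0^3 x × (\frac{1}{3}) dx = \frac{3}{2}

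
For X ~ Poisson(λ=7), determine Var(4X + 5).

For X ~ Poisson(λ=7):
Var(X) = 7
Var(4X + 5) = (4)² × Var(X) = 16 × 7 = 112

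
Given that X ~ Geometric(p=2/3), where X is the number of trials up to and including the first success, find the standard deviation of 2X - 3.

For X ~ Geometric(p=2/3), where X is the number of trials up to and including the first success:
Var(X) = \frac{3}{4}
SD(X) = √(Var(X)) = √(\frac{3}{4}) = \frac{\sqrt{3}}{2}
SD(2X - 3) = |2| × SD(X) = 2 × \frac{\sqrt{3}}{2} = \sqrt{3}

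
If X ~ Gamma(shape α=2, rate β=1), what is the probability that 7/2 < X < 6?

P(7/2 < X < 6) = ∫_{7/2}^{6} f(x) dx
where f(x) = x e^{- x}
= - \frac{7}{e^{6}} + \frac{9}{2 e^{\frac{7}{2}}}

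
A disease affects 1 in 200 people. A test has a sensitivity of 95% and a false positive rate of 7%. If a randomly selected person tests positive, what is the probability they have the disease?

Let D = the rare event, + = positive/flagged.
P(D) = 1/200
P(+|D) = 95/100 = 19/20
P(+|D') = 7/100
P(+) = P(+|D)P(D) + P(+|D')P(D')
     = \frac{19}{20} × \frac{1}{200} + \frac{7}{100} × \frac{199}{200}
     = \frac{93}{1250}
P(D|+) = P(+|D)P(D)/P(+) = \frac{95}{1488}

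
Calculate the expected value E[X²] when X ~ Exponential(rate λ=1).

Using the identity E[X²] = Var(X) + (E[X])²:
E[X] = 1
Var(X) = 1
E[X²] = 1 + (1)²
= 2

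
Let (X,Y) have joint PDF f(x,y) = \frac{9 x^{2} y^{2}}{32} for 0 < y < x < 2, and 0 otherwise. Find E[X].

f_X(x) = ∫_0^x \frac{9 x^{2} y^{2}}{32} dy = \frac{3 x^{5}}{32}
E[X] = ∫_0^2 x × (\frac{3 x^{5}}{32}) dx = \frac{12}{7}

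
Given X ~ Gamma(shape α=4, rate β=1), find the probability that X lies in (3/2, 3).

P(3/2 < X < 3) = ∫_{3/2}^{3} f(x) dx
where f(x) = \frac{x^{3} e^{- x}}{6}
= - \frac{13}{e^{3}} + \frac{67}{16 e^{\frac{3}{2}}}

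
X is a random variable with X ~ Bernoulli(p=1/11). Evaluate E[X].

For X ~ Bernoulli(p=1/11), the expected value is:
E[X] = \frac{1}{11}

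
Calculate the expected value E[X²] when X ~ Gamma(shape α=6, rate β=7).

Using the identity E[X²] = Var(X) + (E[X])²:
E[X] = \frac{6}{7}
Var(X) = \frac{6}{49}
E[X²] = \frac{6}{49} + (\frac{6}{7})²
= \frac{6}{7}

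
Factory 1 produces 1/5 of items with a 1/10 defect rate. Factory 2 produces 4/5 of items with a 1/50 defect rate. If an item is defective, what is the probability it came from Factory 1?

Using Bayes' theorem:
P(F1) = 1/5, P(D|F1) = 1/10
P(F2) = 4/5, P(D|F2) = 1/50
P(D) = P(D|F1)P(F1) + P(D|F2)P(F2)
     = \frac{9}{250}
P(F1|D) = P(D|F1)P(F1) / P(D)
= \frac{5}{9}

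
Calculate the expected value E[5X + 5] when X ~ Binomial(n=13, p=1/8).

For X ~ Binomial(n=13, p=1/8):
E[X] = \frac{13}{8}
E[5X + 5] = 5 × E[X] + 5 = \frac{105}{8}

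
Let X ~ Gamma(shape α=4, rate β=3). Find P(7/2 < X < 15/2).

P(7/2 < X < 15/2) = ∫_{7/2}^{15/2} f(x) dx
where f(x) = \frac{27 x^{3} e^{- 3 x}}{2}
= \frac{-34801 + 4153 e^{12}}{16 e^{\frac{45}{2}}}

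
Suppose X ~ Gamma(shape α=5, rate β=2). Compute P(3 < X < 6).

P(3 < X < 6) = ∫_{3}^{6} f(x) dx
where f(x) = \frac{4 x^{4} e^{- 2 x}}{3}
= \frac{-1237 + 115 e^{6}}{e^{12}}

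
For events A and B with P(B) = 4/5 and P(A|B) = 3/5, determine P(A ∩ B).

By definition, P(A|B) = P(A ∩ B) / P(B)
So P(A ∩ B) = P(A|B) × P(B)
= 3/5 × 4/5
= 12/25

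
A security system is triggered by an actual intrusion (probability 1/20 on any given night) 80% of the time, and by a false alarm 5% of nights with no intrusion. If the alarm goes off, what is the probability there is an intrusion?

Let D = the rare event, + = positive/flagged.
P(D) = 1/20
P(+|D) = 80/100 = 4/5
P(+|D') = 5/100 = 1/20
P(+) = P(+|D)P(D) + P(+|D')P(D')
     = \frac{4}{5} × \frac{1}{20} + \frac{1}{20} × \frac{19}{20}
     = \frac{7}{80}
P(D|+) = P(+|D)P(D)/P(+) = \frac{16}{35}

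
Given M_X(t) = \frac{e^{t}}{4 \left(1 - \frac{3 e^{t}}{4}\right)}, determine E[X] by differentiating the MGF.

To find E[X], compute M^(1)(0):
M^(1)(t) = \frac{e^{t}}{4 \left(1 - \frac{3 e^{t}}{4}\right)} + \frac{3 e^{2 t}}{16 \left(1 - \frac{3 e^{t}}{4}\right)^{2}}
M^(1)(0) = 4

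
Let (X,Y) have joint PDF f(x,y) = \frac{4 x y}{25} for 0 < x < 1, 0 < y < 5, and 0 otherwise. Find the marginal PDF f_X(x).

f_X(x) = ∫_0^5 f(x,y) dy
= ∫_0^5 \frac{4 x y}{25} dy
= 2 x for 0 < x < 1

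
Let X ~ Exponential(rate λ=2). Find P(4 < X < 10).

P(4 < X < 10) = ∫_{4}^{10} f(x) dx
where f(x) = 2 e^{- 2 x}
= - \frac{1 - e^{12}}{e^{20}}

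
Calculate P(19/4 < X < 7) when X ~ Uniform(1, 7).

P(19/4 < X < 7) = ∫_{19/4}^{7} f(x) dx
where f(x) = \frac{1}{6}
= \frac{3}{8}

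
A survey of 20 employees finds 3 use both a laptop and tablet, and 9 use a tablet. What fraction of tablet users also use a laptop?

P(A ∩ B) = 3/20
P(B) = 9/20
P(A|B) = P(A ∩ B) / P(B) = (3/20) / (9/20) = 1/3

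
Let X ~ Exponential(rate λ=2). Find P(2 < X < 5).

P(2 < X < 5) = ∫_{2}^{5} f(x) dx
where f(x) = 2 e^{- 2 x}
= - \frac{1 - e^{6}}{e^{10}}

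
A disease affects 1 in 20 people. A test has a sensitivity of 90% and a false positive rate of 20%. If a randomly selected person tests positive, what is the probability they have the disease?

Let D = the rare event, + = positive/flagged.
P(D) = 1/20
P(+|D) = 90/100 = 9/10
P(+|D') = 20/100 = 1/5
P(+) = P(+|D)P(D) + P(+|D')P(D')
     = \frac{9}{10} × \frac{1}{20} + \frac{1}{5} × \frac{19}{20}
     = \frac{47}{200}
P(D|+) = P(+|D)P(D)/P(+) = \frac{9}{47}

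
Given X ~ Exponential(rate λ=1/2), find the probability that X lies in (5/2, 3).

P(5/2 < X < 3) = ∫_{5/2}^{3} f(x) dx
where f(x) = \frac{e^{- \frac{x}{2}}}{2}
= - \frac{1}{e^{\frac{3}{2}}} + e^{- \frac{5}{4}}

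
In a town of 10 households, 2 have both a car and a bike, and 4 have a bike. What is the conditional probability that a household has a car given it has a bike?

P(A ∩ B) = 2/10 = 1/5
P(B) = 4/10 = 2/5
P(A|B) = P(A ∩ B) / P(B) = (1/5) / (2/5) = 1/2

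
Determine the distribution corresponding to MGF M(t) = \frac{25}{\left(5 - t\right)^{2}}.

The MGF M(t) = \frac{25}{\left(5 - t\right)^{2}} is the standard form for the Gamma distribution.
Comparing with the known MGF formula identifies: Gamma(shape α=2, rate β=5)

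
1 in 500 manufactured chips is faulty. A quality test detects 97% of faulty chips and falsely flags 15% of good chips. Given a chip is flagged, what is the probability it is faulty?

Let D = the rare event, + = positive/flagged.
P(D) = 1/500
P(+|D) = 97/100
P(+|D') = 15/100 = 3/20
P(+) = P(+|D)P(D) + P(+|D')P(D')
     = \frac{97}{100} × \frac{1}{500} + \frac{3}{20} × \frac{499}{500}
     = \frac{3791}{25000}
P(D|+) = P(+|D)P(D)/P(+) = \frac{97}{7582}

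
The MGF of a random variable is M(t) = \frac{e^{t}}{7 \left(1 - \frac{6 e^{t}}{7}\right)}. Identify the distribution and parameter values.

The MGF M(t) = \frac{e^{t}}{7 \left(1 - \frac{6 e^{t}}{7}\right)} is the standard form for the Geometric distribution.
Comparing with the known MGF formula identifies: Geometric(p=1/7), X = trial number of first success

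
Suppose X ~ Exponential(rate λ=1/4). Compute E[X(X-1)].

E[X(X-1)] = E[X² - X] = E[X²] - E[X]
E[X] = 4
E[X²] = Var(X) + (E[X])² = 16 + (4)² = 32
E[X(X-1)] = 32 - 4 = 28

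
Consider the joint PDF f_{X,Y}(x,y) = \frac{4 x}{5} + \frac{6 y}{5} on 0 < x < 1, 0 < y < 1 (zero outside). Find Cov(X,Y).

E[XY] = ∫∫ xy × f(x,y) dx dy = \frac{1}{3}
E[X] = \frac{17}{30}
E[Y] = \frac{3}{5}
Cov(X,Y) = E[XY] - E[X]E[Y] = - \frac{1}{150}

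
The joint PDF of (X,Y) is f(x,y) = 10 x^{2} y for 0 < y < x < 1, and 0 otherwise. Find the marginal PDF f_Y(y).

f_Y(y) = ∫_y^1 10 x^{2} y dx = \frac{10 y \left(1 - y^{3}\right)}{3}
for 0 < y < 1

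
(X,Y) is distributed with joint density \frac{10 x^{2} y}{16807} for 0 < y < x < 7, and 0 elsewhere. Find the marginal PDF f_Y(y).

f_Y(y) = ∫_y^7 \frac{10 x^{2} y}{16807} dx = \frac{10 y \left(343 - y^{3}\right)}{50421}
for 0 < y < 7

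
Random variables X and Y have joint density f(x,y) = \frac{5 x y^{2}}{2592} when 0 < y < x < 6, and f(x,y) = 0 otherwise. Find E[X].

f_X(x) = ∫_0^x \frac{5 x y^{2}}{2592} dy = \frac{5 x^{4}}{7776}
E[X] = ∫_0^6 x × (\frac{5 x^{4}}{7776}) dx = 5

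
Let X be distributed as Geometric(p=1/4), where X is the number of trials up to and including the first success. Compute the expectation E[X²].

Using the identity E[X²] = Var(X) + (E[X])²:
E[X] = 4
Var(X) = 12
E[X²] = 12 + (4)²
= 28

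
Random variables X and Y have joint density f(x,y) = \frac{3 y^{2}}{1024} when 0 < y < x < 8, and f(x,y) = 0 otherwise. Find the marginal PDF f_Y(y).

f_Y(y) = ∫_y^8 \frac{3 y^{2}}{1024} dx = \frac{3 y^{2} \left(8 - y\right)}{1024}
for 0 < y < 8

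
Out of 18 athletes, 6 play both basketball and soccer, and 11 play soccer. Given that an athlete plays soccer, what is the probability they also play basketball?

P(A ∩ B) = 6/18 = 1/3
P(B) = 11/18
P(A|B) = P(A ∩ B) / P(B) = (1/3) / (11/18) = 6/11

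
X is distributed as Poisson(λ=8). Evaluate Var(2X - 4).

For X ~ Poisson(λ=8):
Var(X) = 8
Var(2X - 4) = (2)² × Var(X) = 4 × 8 = 32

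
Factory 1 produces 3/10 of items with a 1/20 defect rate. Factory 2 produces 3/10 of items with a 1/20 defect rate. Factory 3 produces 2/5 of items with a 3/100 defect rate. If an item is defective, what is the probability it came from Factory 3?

Using Bayes' theorem:
P(F1) = 3/10, P(D|F1) = 1/20
P(F2) = 3/10, P(D|F2) = 1/20
P(F3) = 2/5, P(D|F3) = 3/100
P(D) = P(D|F1)P(F1) + P(D|F2)P(F2) + P(D|F3)P(F3)
     = \frac{21}{500}
P(F3|D) = P(D|F3)P(F3) / P(D)
= \frac{2}{7}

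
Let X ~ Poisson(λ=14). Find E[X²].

Using the identity E[X²] = Var(X) + (E[X])²:
E[X] = 14
Var(X) = 14
E[X²] = 14 + (14)²
= 210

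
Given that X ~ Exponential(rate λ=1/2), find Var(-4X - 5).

For X ~ Exponential(rate λ=1/2):
Var(X) = 4
Var(-4X - 5) = (-4)² × Var(X) = 16 × 4 = 64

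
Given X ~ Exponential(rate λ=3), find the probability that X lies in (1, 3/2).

P(1 < X < 3/2) = ∫_{1}^{3/2} f(x) dx
where f(x) = 3 e^{- 3 x}
= - \frac{1}{e^{\frac{9}{2}}} + e^{-3}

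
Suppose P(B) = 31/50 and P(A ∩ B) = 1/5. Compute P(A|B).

P(A|B) = P(A ∩ B) / P(B)
= (1/5) / (31/50)
= 10/31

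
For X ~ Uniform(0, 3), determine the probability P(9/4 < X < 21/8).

P(9/4 < X < 21/8) = ∫_{9/4}^{21/8} f(x) dx
where f(x) = \frac{1}{3}
= \frac{1}{8}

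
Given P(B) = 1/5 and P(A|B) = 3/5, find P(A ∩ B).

By definition, P(A|B) = P(A ∩ B) / P(B)
So P(A ∩ B) = P(A|B) × P(B)
= 3/5 × 1/5
= 3/25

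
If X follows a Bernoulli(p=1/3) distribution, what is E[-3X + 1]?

For X ~ Bernoulli(p=1/3):
E[X] = \frac{1}{3}
E[-3X + 1] = -3 × E[X] + 1 = 0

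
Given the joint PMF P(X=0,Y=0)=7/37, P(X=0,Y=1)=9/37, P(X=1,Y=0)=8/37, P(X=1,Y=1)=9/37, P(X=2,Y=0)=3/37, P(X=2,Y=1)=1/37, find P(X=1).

P(X=1) = P(X=1,Y=0) + P(X=1,Y=1)
= 8/37 + 9/37
= 17/37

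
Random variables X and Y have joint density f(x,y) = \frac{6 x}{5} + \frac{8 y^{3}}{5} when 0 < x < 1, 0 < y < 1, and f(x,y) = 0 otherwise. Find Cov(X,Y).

E[XY] = ∫∫ xy × f(x,y) dx dy = \frac{9}{25}
E[X] = \frac{3}{5}
E[Y] = \frac{31}{50}
Cov(X,Y) = E[XY] - E[X]E[Y] = - \frac{3}{250}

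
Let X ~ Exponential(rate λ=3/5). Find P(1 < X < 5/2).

P(1 < X < 5/2) = ∫_{1}^{5/2} f(x) dx
where f(x) = \frac{3 e^{- \frac{3 x}{5}}}{5}
= - \frac{1}{e^{\frac{3}{2}}} + e^{- \frac{3}{5}}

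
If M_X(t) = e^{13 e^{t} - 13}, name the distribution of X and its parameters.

The MGF M(t) = e^{13 e^{t} - 13} is the standard form for the Poisson distribution.
Comparing with the known MGF formula identifies: Poisson(λ=13)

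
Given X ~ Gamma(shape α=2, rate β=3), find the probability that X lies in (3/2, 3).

P(3/2 < X < 3) = ∫_{3/2}^{3} f(x) dx
where f(x) = 9 x e^{- 3 x}
= - \frac{10}{e^{9}} + \frac{11}{2 e^{\frac{9}{2}}}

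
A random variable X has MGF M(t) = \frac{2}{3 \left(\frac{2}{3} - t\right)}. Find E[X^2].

To find E[X^2], compute M^(2)(0):
M^(1)(t) = \frac{2}{3 \left(\frac{2}{3} - t\right)^{2}}
M^(2)(t) = \frac{4}{3 \left(\frac{2}{3} - t\right)^{3}}
M^(2)(0) = \frac{9}{2}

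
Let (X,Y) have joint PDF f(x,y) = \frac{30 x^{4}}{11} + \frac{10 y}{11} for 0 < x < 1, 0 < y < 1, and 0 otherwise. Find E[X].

E[X] = ∫_0^1 ∫_0^1 x × f(x,y) dy dx
= ∫_0^1 ∫_0^1 x × (\frac{30 x^{4}}{11} + \frac{10 y}{11}) dy dx
= \frac{15}{22}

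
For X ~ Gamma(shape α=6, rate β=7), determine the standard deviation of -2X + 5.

For X ~ Gamma(shape α=6, rate β=7):
Var(X) = \frac{6}{49}
SD(X) = √(Var(X)) = √(\frac{6}{49}) = \frac{\sqrt{6}}{7}
SD(-2X + 5) = |-2| × SD(X) = 2 × \frac{\sqrt{6}}{7} = \frac{2 \sqrt{6}}{7}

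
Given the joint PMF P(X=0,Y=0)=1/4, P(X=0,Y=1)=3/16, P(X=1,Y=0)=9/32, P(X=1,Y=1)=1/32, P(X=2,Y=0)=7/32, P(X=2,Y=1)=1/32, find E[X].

First find marginal of X:
P(X=0) = 7/16
P(X=1) = 5/16
P(X=2) = 1/4
E[X] = 0 × 7/16 + 1 × 5/16 + 2 × 1/4 = 13/16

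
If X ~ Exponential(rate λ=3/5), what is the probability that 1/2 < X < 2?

P(1/2 < X < 2) = ∫_{1/2}^{2} f(x) dx
where f(x) = \frac{3 e^{- \frac{3 x}{5}}}{5}
= - \frac{1}{e^{\frac{6}{5}}} + e^{- \frac{3}{10}}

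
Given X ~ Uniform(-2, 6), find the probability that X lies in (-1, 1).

P(-1 < X < 1) = ∫_{-1}^{1} f(x) dx
where f(x) = \frac{1}{8}
= \frac{1}{4}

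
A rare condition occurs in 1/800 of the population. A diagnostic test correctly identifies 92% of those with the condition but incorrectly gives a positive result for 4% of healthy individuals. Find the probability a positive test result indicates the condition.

Let D = the rare event, + = positive/flagged.
P(D) = 1/800
P(+|D) = 92/100 = 23/25
P(+|D') = 4/100 = 1/25
P(+) = P(+|D)P(D) + P(+|D')P(D')
     = \frac{23}{25} × \frac{1}{800} + \frac{1}{25} × \frac{799}{800}
     = \frac{411}{10000}
P(D|+) = P(+|D)P(D)/P(+) = \frac{23}{822}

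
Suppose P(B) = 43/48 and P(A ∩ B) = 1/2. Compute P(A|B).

P(A|B) = P(A ∩ B) / P(B)
= (1/2) / (43/48)
= 24/43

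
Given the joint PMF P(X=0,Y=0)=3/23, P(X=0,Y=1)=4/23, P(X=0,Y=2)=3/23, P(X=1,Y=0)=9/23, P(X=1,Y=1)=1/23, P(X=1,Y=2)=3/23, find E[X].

First find marginal of X:
P(X=0) = 10/23
P(X=1) = 13/23
E[X] = 0 × 10/23 + 1 × 13/23 = 13/23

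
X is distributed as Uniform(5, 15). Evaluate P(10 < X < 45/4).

P(10 < X < 45/4) = ∫_{10}^{45/4} f(x) dx
where f(x) = \frac{1}{10}
= \frac{1}{8}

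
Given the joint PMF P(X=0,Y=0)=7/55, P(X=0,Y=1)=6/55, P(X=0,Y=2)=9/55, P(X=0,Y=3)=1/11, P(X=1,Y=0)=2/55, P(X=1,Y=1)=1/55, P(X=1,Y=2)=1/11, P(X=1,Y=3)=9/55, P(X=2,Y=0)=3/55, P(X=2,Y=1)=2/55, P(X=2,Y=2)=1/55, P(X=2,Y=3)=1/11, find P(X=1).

P(X=1) = P(X=1,Y=0) + P(X=1,Y=1) + P(X=1,Y=2) + P(X=1,Y=3)
= 2/55 + 1/55 + 1/11 + 9/55
= 17/55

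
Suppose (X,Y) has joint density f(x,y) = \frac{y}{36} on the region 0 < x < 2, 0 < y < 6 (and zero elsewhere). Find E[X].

f_X(x) = ∫_0^6 \frac{y}{36} dy = \frac{1}{2}
E[X] = ∫_0^2 x × (\frac{1}{2}) dx = 1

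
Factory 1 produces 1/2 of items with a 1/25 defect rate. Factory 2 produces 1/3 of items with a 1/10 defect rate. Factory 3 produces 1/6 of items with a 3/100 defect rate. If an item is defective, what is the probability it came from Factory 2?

Using Bayes' theorem:
P(F1) = 1/2, P(D|F1) = 1/25
P(F2) = 1/3, P(D|F2) = 1/10
P(F3) = 1/6, P(D|F3) = 3/100
P(D) = P(D|F1)P(F1) + P(D|F2)P(F2) + P(D|F3)P(F3)
     = \frac{7}{120}
P(F2|D) = P(D|F2)P(F2) / P(D)
= \frac{4}{7}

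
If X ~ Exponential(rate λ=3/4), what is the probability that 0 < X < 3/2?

P(0 < X < 3/2) = ∫_{0}^{3/2} f(x) dx
where f(x) = \frac{3 e^{- \frac{3 x}{4}}}{4}
= 1 - e^{- \frac{9}{8}}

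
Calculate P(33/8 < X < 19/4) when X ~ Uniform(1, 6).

P(33/8 < X < 19/4) = ∫_{33/8}^{19/4} f(x) dx
where f(x) = \frac{1}{5}
= \frac{1}{8}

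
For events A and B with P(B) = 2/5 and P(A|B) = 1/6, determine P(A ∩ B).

By definition, P(A|B) = P(A ∩ B) / P(B)
So P(A ∩ B) = P(A|B) × P(B)
= 1/6 × 2/5
= 1/15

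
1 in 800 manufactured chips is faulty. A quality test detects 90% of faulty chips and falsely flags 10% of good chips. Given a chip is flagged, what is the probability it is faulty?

Let D = the rare event, + = positive/flagged.
P(D) = 1/800
P(+|D) = 90/100 = 9/10
P(+|D') = 10/100 = 1/10
P(+) = P(+|D)P(D) + P(+|D')P(D')
     = \frac{9}{10} × \frac{1}{800} + \frac{1}{10} × \frac{799}{800}
     = \frac{101}{1000}
P(D|+) = P(+|D)P(D)/P(+) = \frac{9}{808}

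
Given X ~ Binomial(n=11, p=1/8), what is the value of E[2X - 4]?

For X ~ Binomial(n=11, p=1/8):
E[X] = \frac{11}{8}
E[2X - 4] = 2 × E[X] - 4 = - \frac{5}{4}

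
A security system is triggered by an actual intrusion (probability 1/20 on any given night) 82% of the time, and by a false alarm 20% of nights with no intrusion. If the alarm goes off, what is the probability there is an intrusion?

Let D = the rare event, + = positive/flagged.
P(D) = 1/20
P(+|D) = 82/100 = 41/50
P(+|D') = 20/100 = 1/5
P(+) = P(+|D)P(D) + P(+|D')P(D')
     = \frac{41}{50} × \frac{1}{20} + \frac{1}{5} × \frac{19}{20}
     = \frac{231}{1000}
P(D|+) = P(+|D)P(D)/P(+) = \frac{41}{231}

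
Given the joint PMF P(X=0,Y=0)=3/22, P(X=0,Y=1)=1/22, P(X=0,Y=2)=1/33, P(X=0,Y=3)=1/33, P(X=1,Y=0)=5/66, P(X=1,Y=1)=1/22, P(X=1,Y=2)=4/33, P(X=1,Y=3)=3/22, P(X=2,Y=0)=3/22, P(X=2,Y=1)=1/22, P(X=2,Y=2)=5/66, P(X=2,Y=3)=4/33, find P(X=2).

P(X=2) = P(X=2,Y=0) + P(X=2,Y=1) + P(X=2,Y=2) + P(X=2,Y=3)
= 3/22 + 1/22 + 5/66 + 4/33
= 25/66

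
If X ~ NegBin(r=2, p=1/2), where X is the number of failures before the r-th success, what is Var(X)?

For X ~ NegBin(r=2, p=1/2), where X is the number of failures before the r-th success:
Var(X) = 4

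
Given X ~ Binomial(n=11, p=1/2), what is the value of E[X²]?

Using the identity E[X²] = Var(X) + (E[X])²:
E[X] = \frac{11}{2}
Var(X) = \frac{11}{4}
E[X²] = \frac{11}{4} + (\frac{11}{2})²
= 33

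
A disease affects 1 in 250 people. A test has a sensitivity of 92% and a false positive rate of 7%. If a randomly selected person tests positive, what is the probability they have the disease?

Let D = the rare event, + = positive/flagged.
P(D) = 1/250
P(+|D) = 92/100 = 23/25
P(+|D') = 7/100
P(+) = P(+|D)P(D) + P(+|D')P(D')
     = \frac{23}{25} × \frac{1}{250} + \frac{7}{100} × \frac{249}{250}
     = \frac{367}{5000}
P(D|+) = P(+|D)P(D)/P(+) = \frac{92}{1835}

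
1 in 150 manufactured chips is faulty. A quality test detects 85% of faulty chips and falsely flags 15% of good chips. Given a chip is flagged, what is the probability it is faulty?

Let D = the rare event, + = positive/flagged.
P(D) = 1/150
P(+|D) = 85/100 = 17/20
P(+|D') = 15/100 = 3/20
P(+) = P(+|D)P(D) + P(+|D')P(D')
     = \frac{17}{20} × \frac{1}{150} + \frac{3}{20} × \frac{149}{150}
     = \frac{58}{375}
P(D|+) = P(+|D)P(D)/P(+) = \frac{17}{464}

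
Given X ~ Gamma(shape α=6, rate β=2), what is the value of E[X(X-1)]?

E[X(X-1)] = E[X² - X] = E[X²] - E[X]
E[X] = 3
E[X²] = Var(X) + (E[X])² = \frac{3}{2} + (3)² = \frac{21}{2}
E[X(X-1)] = \frac{21}{2} - 3 = \frac{15}{2}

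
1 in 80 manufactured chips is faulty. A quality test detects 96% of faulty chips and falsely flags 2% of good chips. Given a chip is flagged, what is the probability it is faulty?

Let D = the rare event, + = positive/flagged.
P(D) = 1/80
P(+|D) = 96/100 = 24/25
P(+|D') = 2/100 = 1/50
P(+) = P(+|D)P(D) + P(+|D')P(D')
     = \frac{24}{25} × \frac{1}{80} + \frac{1}{50} × \frac{79}{80}
     = \frac{127}{4000}
P(D|+) = P(+|D)P(D)/P(+) = \frac{48}{127}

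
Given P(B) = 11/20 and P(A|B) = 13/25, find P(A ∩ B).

By definition, P(A|B) = P(A ∩ B) / P(B)
So P(A ∩ B) = P(A|B) × P(B)
= 13/25 × 11/20
= 143/500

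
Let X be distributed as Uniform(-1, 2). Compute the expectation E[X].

For X ~ Uniform(-1, 2), the expected value is:
E[X] = \frac{1}{2}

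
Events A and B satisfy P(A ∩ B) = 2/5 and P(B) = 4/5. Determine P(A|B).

P(A|B) = P(A ∩ B) / P(B)
= (2/5) / (4/5)
= 1/2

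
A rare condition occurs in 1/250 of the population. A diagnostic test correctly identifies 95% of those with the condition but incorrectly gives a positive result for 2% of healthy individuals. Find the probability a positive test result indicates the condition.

Let D = the rare event, + = positive/flagged.
P(D) = 1/250
P(+|D) = 95/100 = 19/20
P(+|D') = 2/100 = 1/50
P(+) = P(+|D)P(D) + P(+|D')P(D')
     = \frac{19}{20} × \frac{1}{250} + \frac{1}{50} × \frac{249}{250}
     = \frac{593}{25000}
P(D|+) = P(+|D)P(D)/P(+) = \frac{95}{593}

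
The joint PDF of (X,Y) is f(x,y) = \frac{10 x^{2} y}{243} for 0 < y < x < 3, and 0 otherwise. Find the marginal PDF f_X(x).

f_X(x) = ∫_0^x \frac{10 x^{2} y}{243} dy = \frac{5 x^{4}}{243}
for 0 < x < 3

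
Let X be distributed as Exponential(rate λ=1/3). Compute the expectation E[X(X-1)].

E[X(X-1)] = E[X² - X] = E[X²] - E[X]
E[X] = 3
E[X²] = Var(X) + (E[X])² = 9 + (3)² = 18
E[X(X-1)] = 18 - 3 = 15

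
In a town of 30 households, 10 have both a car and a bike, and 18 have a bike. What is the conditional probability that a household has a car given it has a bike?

P(A ∩ B) = 10/30 = 1/3
P(B) = 18/30 = 3/5
P(A|B) = P(A ∩ B) / P(B) = (1/3) / (3/5) = 5/9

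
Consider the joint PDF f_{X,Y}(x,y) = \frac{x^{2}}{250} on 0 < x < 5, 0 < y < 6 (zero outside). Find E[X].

f_X(x) = ∫_0^6 \frac{x^{2}}{250} dy = \frac{3 x^{2}}{125}
E[X] = ∫_0^5 x × (\frac{3 x^{2}}{125}) dx = \frac{15}{4}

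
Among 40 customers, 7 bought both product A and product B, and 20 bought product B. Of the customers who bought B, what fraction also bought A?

P(A ∩ B) = 7/40
P(B) = 20/40 = 1/2
P(A|B) = P(A ∩ B) / P(B) = (7/40) / (1/2) = 7/20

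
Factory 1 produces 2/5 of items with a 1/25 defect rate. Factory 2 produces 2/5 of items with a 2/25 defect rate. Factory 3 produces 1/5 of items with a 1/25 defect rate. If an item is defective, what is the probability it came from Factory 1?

Using Bayes' theorem:
P(F1) = 2/5, P(D|F1) = 1/25
P(F2) = 2/5, P(D|F2) = 2/25
P(F3) = 1/5, P(D|F3) = 1/25
P(D) = P(D|F1)P(F1) + P(D|F2)P(F2) + P(D|F3)P(F3)
     = \frac{7}{125}
P(F1|D) = P(D|F1)P(F1) / P(D)
= \frac{2}{7}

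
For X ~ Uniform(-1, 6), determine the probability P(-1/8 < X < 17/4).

P(-1/8 < X < 17/4) = ∫_{-1/8}^{17/4} f(x) dx
where f(x) = \frac{1}{7}
= \frac{5}{8}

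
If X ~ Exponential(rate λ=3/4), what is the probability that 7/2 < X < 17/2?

P(7/2 < X < 17/2) = ∫_{7/2}^{17/2} f(x) dx
where f(x) = \frac{3 e^{- \frac{3 x}{4}}}{4}
= - \frac{1 - e^{\frac{15}{4}}}{e^{\frac{51}{8}}}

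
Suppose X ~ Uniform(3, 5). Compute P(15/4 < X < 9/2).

P(15/4 < X < 9/2) = ∫_{15/4}^{9/2} f(x) dx
where f(x) = \frac{1}{2}
= \frac{3}{8}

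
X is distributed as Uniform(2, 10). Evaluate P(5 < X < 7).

P(5 < X < 7) = ∫_{5}^{7} f(x) dx
where f(x) = \frac{1}{8}
= \frac{1}{4}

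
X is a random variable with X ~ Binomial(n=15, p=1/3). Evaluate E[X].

For X ~ Binomial(n=15, p=1/3), the expected value is:
E[X] = 5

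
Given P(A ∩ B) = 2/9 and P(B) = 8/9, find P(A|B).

P(A|B) = P(A ∩ B) / P(B)
= (2/9) / (8/9)
= 1/4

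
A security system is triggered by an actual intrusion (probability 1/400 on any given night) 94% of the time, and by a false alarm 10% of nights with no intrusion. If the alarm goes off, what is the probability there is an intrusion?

Let D = the rare event, + = positive/flagged.
P(D) = 1/400
P(+|D) = 94/100 = 47/50
P(+|D') = 10/100 = 1/10
P(+) = P(+|D)P(D) + P(+|D')P(D')
     = \frac{47}{50} × \frac{1}{400} + \frac{1}{10} × \frac{399}{400}
     = \frac{1021}{10000}
P(D|+) = P(+|D)P(D)/P(+) = \frac{47}{2042}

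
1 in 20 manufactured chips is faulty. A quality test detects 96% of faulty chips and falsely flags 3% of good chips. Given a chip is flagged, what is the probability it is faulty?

Let D = the rare event, + = positive/flagged.
P(D) = 1/20
P(+|D) = 96/100 = 24/25
P(+|D') = 3/100
P(+) = P(+|D)P(D) + P(+|D')P(D')
     = \frac{24}{25} × \frac{1}{20} + \frac{3}{100} × \frac{19}{20}
     = \frac{153}{2000}
P(D|+) = P(+|D)P(D)/P(+) = \frac{32}{51}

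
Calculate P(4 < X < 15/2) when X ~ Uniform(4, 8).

P(4 < X < 15/2) = ∫_{4}^{15/2} f(x) dx
where f(x) = \frac{1}{4}
= \frac{7}{8}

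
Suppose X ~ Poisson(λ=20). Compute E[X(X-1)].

E[X(X-1)] = E[X² - X] = E[X²] - E[X]
E[X] = 20
E[X²] = Var(X) + (E[X])² = 20 + (20)² = 420
E[X(X-1)] = 420 - 20 = 400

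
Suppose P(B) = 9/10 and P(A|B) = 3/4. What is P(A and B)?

By definition, P(A|B) = P(A ∩ B) / P(B)
So P(A ∩ B) = P(A|B) × P(B)
= 3/4 × 9/10
= 27/40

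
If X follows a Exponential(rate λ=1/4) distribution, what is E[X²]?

Using the identity E[X²] = Var(X) + (E[X])²:
E[X] = 4
Var(X) = 16
E[X²] = 16 + (4)²
= 32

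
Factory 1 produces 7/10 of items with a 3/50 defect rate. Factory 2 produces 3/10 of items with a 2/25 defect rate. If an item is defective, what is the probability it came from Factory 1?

Using Bayes' theorem:
P(F1) = 7/10, P(D|F1) = 3/50
P(F2) = 3/10, P(D|F2) = 2/25
P(D) = P(D|F1)P(F1) + P(D|F2)P(F2)
     = \frac{33}{500}
P(F1|D) = P(D|F1)P(F1) / P(D)
= \frac{7}{11}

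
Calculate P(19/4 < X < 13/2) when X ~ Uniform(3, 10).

P(19/4 < X < 13/2) = ∫_{19/4}^{13/2} f(x) dx
where f(x) = \frac{1}{7}
= \frac{1}{4}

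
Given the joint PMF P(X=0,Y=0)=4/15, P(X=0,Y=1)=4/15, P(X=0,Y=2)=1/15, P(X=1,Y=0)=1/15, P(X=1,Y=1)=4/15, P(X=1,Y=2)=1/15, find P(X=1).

P(X=1) = P(X=1,Y=0) + P(X=1,Y=1) + P(X=1,Y=2)
= 1/15 + 4/15 + 1/15
= 2/5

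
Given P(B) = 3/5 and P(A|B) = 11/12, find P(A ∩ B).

By definition, P(A|B) = P(A ∩ B) / P(B)
So P(A ∩ B) = P(A|B) × P(B)
= 11/12 × 3/5
= 11/20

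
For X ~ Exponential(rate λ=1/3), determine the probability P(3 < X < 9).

P(3 < X < 9) = ∫_{3}^{9} f(x) dx
where f(x) = \frac{e^{- \frac{x}{3}}}{3}
= - \frac{1 - e^{2}}{e^{3}}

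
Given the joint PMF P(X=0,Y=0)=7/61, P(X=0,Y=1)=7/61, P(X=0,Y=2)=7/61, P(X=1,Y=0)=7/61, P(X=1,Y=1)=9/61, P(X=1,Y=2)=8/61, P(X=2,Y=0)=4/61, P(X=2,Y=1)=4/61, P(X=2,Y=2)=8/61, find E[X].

First find marginal of X:
P(X=0) = 21/61
P(X=1) = 24/61
P(X=2) = 16/61
E[X] = 0 × 21/61 + 1 × 24/61 + 2 × 16/61 = 56/61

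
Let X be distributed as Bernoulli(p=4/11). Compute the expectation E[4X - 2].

For X ~ Bernoulli(p=4/11):
E[X] = \frac{4}{11}
E[4X - 2] = 4 × E[X] - 2 = - \frac{6}{11}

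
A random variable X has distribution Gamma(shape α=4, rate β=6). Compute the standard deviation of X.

For X ~ Gamma(shape α=4, rate β=6):
Var(X) = \frac{1}{9}
SD(X) = √(Var(X)) = √(\frac{1}{9}) = \frac{1}{3}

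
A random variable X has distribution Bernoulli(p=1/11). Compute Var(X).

For X ~ Bernoulli(p=1/11):
Var(X) = \frac{10}{121}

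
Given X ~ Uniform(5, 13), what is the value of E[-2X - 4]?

For X ~ Uniform(5, 13):
E[X] = 9
E[-2X - 4] = -2 × E[X] - 4 = -22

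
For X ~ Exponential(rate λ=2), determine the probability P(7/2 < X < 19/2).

P(7/2 < X < 19/2) = ∫_{7/2}^{19/2} f(x) dx
where f(x) = 2 e^{- 2 x}
= - \frac{1 - e^{12}}{e^{19}}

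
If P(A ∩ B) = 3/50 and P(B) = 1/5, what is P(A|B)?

P(A|B) = P(A ∩ B) / P(B)
= (3/50) / (1/5)
= 3/10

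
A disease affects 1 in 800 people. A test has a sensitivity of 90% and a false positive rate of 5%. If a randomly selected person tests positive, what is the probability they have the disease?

Let D = the rare event, + = positive/flagged.
P(D) = 1/800
P(+|D) = 90/100 = 9/10
P(+|D') = 5/100 = 1/20
P(+) = P(+|D)P(D) + P(+|D')P(D')
     = \frac{9}{10} × \frac{1}{800} + \frac{1}{20} × \frac{799}{800}
     = \frac{817}{16000}
P(D|+) = P(+|D)P(D)/P(+) = \frac{18}{817}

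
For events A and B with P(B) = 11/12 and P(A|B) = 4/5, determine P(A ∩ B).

By definition, P(A|B) = P(A ∩ B) / P(B)
So P(A ∩ B) = P(A|B) × P(B)
= 4/5 × 11/12
= 11/15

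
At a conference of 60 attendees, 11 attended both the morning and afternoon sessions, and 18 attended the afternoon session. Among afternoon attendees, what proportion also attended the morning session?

P(A ∩ B) = 11/60
P(B) = 18/60 = 3/10
P(A|B) = P(A ∩ B) / P(B) = (11/60) / (3/10) = 11/18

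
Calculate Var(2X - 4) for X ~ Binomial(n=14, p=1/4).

For X ~ Binomial(n=14, p=1/4):
Var(X) = \frac{21}{8}
Var(2X - 4) = (2)² × Var(X) = 4 × \frac{21}{8} = \frac{21}{2}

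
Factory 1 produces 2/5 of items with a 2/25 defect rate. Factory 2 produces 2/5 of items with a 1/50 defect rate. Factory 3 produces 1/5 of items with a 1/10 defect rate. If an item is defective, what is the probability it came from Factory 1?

Using Bayes' theorem:
P(F1) = 2/5, P(D|F1) = 2/25
P(F2) = 2/5, P(D|F2) = 1/50
P(F3) = 1/5, P(D|F3) = 1/10
P(D) = P(D|F1)P(F1) + P(D|F2)P(F2) + P(D|F3)P(F3)
     = \frac{3}{50}
P(F1|D) = P(D|F1)P(F1) / P(D)
= \frac{8}{15}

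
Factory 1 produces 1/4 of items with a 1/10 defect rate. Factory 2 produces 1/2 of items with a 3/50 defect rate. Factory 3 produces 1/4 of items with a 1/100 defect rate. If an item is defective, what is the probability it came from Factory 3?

Using Bayes' theorem:
P(F1) = 1/4, P(D|F1) = 1/10
P(F2) = 1/2, P(D|F2) = 3/50
P(F3) = 1/4, P(D|F3) = 1/100
P(D) = P(D|F1)P(F1) + P(D|F2)P(F2) + P(D|F3)P(F3)
     = \frac{23}{400}
P(F3|D) = P(D|F3)P(F3) / P(D)
= \frac{1}{23}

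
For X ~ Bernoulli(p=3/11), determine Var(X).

For X ~ Bernoulli(p=3/11):
Var(X) = \frac{24}{121}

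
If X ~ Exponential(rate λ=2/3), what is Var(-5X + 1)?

For X ~ Exponential(rate λ=2/3):
Var(X) = \frac{9}{4}
Var(-5X + 1) = (-5)² × Var(X) = 25 × \frac{9}{4} = \frac{225}{4}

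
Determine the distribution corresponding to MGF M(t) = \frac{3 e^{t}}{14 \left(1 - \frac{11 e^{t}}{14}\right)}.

The MGF M(t) = \frac{3 e^{t}}{14 \left(1 - \frac{11 e^{t}}{14}\right)} is the standard form for the Geometric distribution.
Comparing with the known MGF formula identifies: Geometric(p=3/14), X = trial number of first success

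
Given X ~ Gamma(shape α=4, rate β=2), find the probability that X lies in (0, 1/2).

P(0 < X < 1/2) = ∫_{0}^{1/2} f(x) dx
where f(x) = \frac{8 x^{3} e^{- 2 x}}{3}
= 1 - \frac{8}{3 e}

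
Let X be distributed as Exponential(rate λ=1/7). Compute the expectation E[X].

For X ~ Exponential(rate λ=1/7), the expected value is:
E[X] = 7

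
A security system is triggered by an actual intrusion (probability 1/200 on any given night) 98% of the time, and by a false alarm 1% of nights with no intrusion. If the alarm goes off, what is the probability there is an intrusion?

Let D = the rare event, + = positive/flagged.
P(D) = 1/200
P(+|D) = 98/100 = 49/50
P(+|D') = 1/100
P(+) = P(+|D)P(D) + P(+|D')P(D')
     = \frac{49}{50} × \frac{1}{200} + \frac{1}{100} × \frac{199}{200}
     = \frac{297}{20000}
P(D|+) = P(+|D)P(D)/P(+) = \frac{98}{297}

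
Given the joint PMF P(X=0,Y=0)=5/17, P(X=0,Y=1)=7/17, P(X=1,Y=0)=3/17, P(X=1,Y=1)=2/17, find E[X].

First find marginal of X:
P(X=0) = 12/17
P(X=1) = 5/17
E[X] = 0 × 12/17 + 1 × 5/17 = 5/17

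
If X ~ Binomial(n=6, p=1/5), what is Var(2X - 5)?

For X ~ Binomial(n=6, p=1/5):
Var(X) = \frac{24}{25}
Var(2X - 5) = (2)² × Var(X) = 4 × \frac{24}{25} = \frac{96}{25}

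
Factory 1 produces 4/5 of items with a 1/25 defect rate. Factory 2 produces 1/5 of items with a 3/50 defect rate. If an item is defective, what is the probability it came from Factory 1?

Using Bayes' theorem:
P(F1) = 4/5, P(D|F1) = 1/25
P(F2) = 1/5, P(D|F2) = 3/50
P(D) = P(D|F1)P(F1) + P(D|F2)P(F2)
     = \frac{11}{250}
P(F1|D) = P(D|F1)P(F1) / P(D)
= \frac{8}{11}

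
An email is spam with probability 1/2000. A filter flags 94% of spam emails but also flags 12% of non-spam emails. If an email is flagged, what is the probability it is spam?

Let D = the rare event, + = positive/flagged.
P(D) = 1/2000
P(+|D) = 94/100 = 47/50
P(+|D') = 12/100 = 3/25
P(+) = P(+|D)P(D) + P(+|D')P(D')
     = \frac{47}{50} × \frac{1}{2000} + \frac{3}{25} × \frac{1999}{2000}
     = \frac{12041}{100000}
P(D|+) = P(+|D)P(D)/P(+) = \frac{47}{12041}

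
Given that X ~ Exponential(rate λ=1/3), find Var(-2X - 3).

For X ~ Exponential(rate λ=1/3):
Var(X) = 9
Var(-2X - 3) = (-2)² × Var(X) = 4 × 9 = 36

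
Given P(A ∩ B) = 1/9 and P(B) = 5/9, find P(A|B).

P(A|B) = P(A ∩ B) / P(B)
= (1/9) / (5/9)
= 1/5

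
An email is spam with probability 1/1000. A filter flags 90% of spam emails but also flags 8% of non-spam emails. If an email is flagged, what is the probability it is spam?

Let D = the rare event, + = positive/flagged.
P(D) = 1/1000
P(+|D) = 90/100 = 9/10
P(+|D') = 8/100 = 2/25
P(+) = P(+|D)P(D) + P(+|D')P(D')
     = \frac{9}{10} × \frac{1}{1000} + \frac{2}{25} × \frac{999}{1000}
     = \frac{4041}{50000}
P(D|+) = P(+|D)P(D)/P(+) = \frac{5}{449}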